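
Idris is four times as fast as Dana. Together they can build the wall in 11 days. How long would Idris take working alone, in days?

55/4 days

Let Dana's rate be r; then Idris's rate is 4r, so together (4 + 1)r = 5r = 1/11.
Thus r = 1/55 per day.
Dana alone: 55 days; Idris alone: 55/4 days.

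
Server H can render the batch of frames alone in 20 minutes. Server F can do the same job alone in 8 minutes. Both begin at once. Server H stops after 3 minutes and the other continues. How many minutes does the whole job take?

In the first 3 minutes the combined rate is 7/40, so 21/40 of the job is done, leaving 19/40.
After Server H leaves the rate is 1/8 per minute; the remaining 19/40 takes 19/5 minutes.
Total = 3 + 19/5 = 34/5 minutes.

34/5 minutes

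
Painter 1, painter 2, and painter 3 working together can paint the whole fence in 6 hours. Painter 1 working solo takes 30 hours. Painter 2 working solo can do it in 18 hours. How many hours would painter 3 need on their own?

Combined rate is 1/6 per hour.
Known contribution: 1/30 + 1/18 = (3 + 5)/90 = 8/90 = 4/45 per hour.
So painter 3's rate is 1/6 − 4/45 = 7/90, meaning 90/7 hours alone.

90/7 hours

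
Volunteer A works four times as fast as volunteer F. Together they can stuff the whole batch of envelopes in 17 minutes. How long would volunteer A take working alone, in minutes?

85/4 minutes

Let volunteer F's rate be r; then volunteer A's rate is 4r, so together (4 + 1)r = 5r = 1/17.
Thus r = 1/85 per minute.
Volunteer F alone: 85 minutes; volunteer A alone: 85/4 minutes.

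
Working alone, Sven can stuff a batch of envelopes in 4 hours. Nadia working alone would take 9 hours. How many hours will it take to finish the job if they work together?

Combined rate: 1/4 + 1/9 = (9 + 4)/36 = 13/36 per hour.
Time = 1 ÷ (13/36) = 36/13 hours.

36/13 hours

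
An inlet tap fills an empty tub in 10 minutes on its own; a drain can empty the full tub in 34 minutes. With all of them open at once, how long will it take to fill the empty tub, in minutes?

Net rate = 1/10 − 1/34 = (17 − 5)/170 = 12/170 = 6/85 per minute.
Filling time = 1 ÷ (6/85) = 85/6 minutes.

85/6 minutes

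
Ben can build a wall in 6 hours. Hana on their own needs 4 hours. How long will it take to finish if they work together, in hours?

12/5 hours

With two workers the combined time is the product over the sum: 6·4/(6+4) = 24/10 = 12/5 hours.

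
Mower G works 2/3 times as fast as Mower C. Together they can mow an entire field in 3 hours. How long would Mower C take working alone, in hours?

Let Mower C's rate be r; then Mower G's rate is (2/3)r, so together (2/3 + 1)r = (5/3)r = 1/3.
Thus r = 1/5 per hour.
Mower C alone: 5 hours; Mower G alone: 15/2 hours.

5 hours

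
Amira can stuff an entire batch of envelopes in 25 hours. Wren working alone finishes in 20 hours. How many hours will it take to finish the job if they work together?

100/9 hours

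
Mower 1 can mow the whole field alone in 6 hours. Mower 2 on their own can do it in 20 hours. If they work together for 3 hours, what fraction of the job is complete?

13/20

Combined rate: 1/6 + 1/20 = (10 + 3)/60 = 13/60 per hour.
In 3 hours they complete 3·13/60 = 13/20 of the job.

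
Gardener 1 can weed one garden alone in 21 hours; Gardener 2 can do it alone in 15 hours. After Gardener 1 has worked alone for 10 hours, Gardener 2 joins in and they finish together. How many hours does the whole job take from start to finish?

In 10 hours Gardener 1 does 10/21 of the job, leaving 11/21.
Gardener 1 and Gardener 2 together work at 4/35 per hour, so finishing takes 11/21 ÷ 4/35 = 55/12 hours.
Total time = 10 + 55/12 = 175/12 hours.

175/12 hours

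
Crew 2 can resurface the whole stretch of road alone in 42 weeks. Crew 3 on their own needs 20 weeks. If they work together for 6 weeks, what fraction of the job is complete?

Combined rate: 1/42 + 1/20 = (10 + 21)/420 = 31/420 per week.
In 6 weeks they complete 6·31/420 = 31/70 of the job.

31/70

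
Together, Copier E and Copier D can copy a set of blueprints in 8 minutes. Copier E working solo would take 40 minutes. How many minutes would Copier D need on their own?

Combined rate is 1/8 per minute.
Known contribution: 1/40 per minute.
So Copier D's rate is 1/8 − 1/40 = 1/10, meaning 10 minutes alone.

10 minutes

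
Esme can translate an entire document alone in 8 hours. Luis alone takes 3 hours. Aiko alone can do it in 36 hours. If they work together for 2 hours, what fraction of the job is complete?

35/36

Combined rate: 1/8 + 1/3 + 1/36 = (9 + 24 + 2)/72 = 35/72 per hour.
In 2 hours they complete 2·35/72 = 35/36 of the job.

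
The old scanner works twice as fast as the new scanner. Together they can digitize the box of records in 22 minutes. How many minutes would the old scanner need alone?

Let the new scanner's rate be r; then the old scanner's rate is 2r, so together (2 + 1)r = 3r = 1/22.
Thus r = 1/66 per minute.
The new scanner alone: 66 minutes; the old scanner alone: 33 minutes.

33 minutes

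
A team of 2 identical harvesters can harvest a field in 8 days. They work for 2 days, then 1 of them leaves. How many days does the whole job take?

14 days

One harvester does 1/16 of the job per day.
After 2 days with 2 harvesters, 1/4 is done (3/4 left).
With 1 harvester the rate is 1/16, so the rest takes 3/4 ÷ 1/16 = 12 days.
Total = 2 + 12 = 14 days.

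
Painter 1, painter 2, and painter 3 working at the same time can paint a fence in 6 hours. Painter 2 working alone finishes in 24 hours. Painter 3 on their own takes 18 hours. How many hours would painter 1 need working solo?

Combined rate is 1/6 per hour.
Known contribution: 1/24 + 1/18 = (3 + 4)/72 = 7/72 per hour.
So painter 1's rate is 1/6 − 7/72 = 5/72, meaning 72/5 hours alone.

72/5 hours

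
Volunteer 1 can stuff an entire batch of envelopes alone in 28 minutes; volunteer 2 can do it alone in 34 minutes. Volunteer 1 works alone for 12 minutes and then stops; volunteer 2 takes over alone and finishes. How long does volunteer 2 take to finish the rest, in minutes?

In 12 minutes volunteer 1 does 12/28 = 3/7 of the job, leaving 4/7.
Volunteer 2 works at 1/34 per minute, so finishing takes 4/7 ÷ 1/34 = 136/7 minutes.

136/7 minutes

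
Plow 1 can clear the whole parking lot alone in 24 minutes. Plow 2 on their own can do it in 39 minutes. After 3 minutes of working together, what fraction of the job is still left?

83/104

Combined rate: 1/24 + 1/39 = (13 + 8)/312 = 21/312 = 7/104 per minute.
In 3 minutes they complete 3·7/104 = 21/104 of the job.
So 83/104 remains.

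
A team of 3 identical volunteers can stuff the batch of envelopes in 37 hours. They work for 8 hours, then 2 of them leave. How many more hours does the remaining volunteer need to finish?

One volunteer does 1/111 of the job per hour.
After 8 hours with 3 volunteers, 8/37 is done (29/37 left).
With 1 volunteer the rate is 1/111, so the rest takes 29/37 ÷ 1/111 = 87 hours.

87 hours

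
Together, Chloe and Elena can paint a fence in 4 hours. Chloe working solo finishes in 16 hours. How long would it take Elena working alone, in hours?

16/3 hours

Combined rate is 1/4 per hour.
Known contribution: 1/16 per hour.
So Elena's rate is 1/4 − 1/16 = 3/16, meaning 16/3 hours alone.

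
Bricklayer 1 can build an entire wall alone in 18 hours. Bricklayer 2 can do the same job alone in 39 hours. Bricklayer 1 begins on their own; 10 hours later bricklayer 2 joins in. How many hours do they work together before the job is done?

104/19 hours

In the first 10 hours bricklayer 1 alone does 10/18 = 5/9 of the job, leaving 4/9.
Once everyone is working, combined rate: 1/18 + 1/39 = (13 + 6)/234 = 19/234 per hour.
Remaining 4/9 at 19/234 per hour takes 104/19 hours.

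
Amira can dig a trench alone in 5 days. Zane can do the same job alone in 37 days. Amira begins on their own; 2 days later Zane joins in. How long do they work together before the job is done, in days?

37/14 days

In the first 2 days Amira alone does 2/5 of the job, leaving 3/5.
Once everyone is working, combined rate: 1/5 + 1/37 = (37 + 5)/185 = 42/185 per day.
Remaining 3/5 at 42/185 per day takes 37/14 days.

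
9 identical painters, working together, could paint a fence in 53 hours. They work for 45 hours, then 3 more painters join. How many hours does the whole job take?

One painter does 1/477 of the job per hour.
After 45 hours with 9 painters, 45/53 is done (8/53 left).
With 12 painters the rate is 12/477 = 4/159, so the rest takes 8/53 ÷ 4/159 = 6 hours.
Total = 45 + 6 = 51 hours.

51 hours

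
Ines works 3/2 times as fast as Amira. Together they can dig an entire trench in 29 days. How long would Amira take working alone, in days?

145/2 days

Let Amira's rate be r; then Ines's rate is (3/2)r, so together (3/2 + 1)r = (5/2)r = 1/29.
Thus r = 2/145 per day.
Amira alone: 145/2 days; Ines alone: 145/3 days.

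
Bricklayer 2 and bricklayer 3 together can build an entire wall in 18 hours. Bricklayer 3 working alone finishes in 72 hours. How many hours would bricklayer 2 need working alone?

Combined rate is 1/18 per hour.
Known contribution: 1/72 per hour.
So bricklayer 2's rate is 1/18 − 1/72 = 1/24, meaning 24 hours alone.

24 hours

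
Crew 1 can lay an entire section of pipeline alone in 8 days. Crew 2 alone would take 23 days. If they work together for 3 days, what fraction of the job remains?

91/184

Combined rate: 1/8 + 1/23 = (23 + 8)/184 = 31/184 per day.
In 3 days they complete 3·31/184 = 93/184 of the job.
So 91/184 remains.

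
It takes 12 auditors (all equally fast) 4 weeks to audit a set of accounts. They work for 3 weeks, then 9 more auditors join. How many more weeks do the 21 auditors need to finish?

4/7 weeks

One auditor does 1/48 of the job per week.
After 3 weeks with 12 auditors, 3/4 is done (1/4 left).
With 21 auditors the rate is 21/48 = 7/16, so the rest takes 1/4 ÷ 7/16 = 4/7 weeks.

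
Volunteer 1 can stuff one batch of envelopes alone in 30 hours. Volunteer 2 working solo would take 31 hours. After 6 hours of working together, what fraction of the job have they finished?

61/155

Combined rate: 1/30 + 1/31 = (31 + 30)/930 = 61/930 per hour.
In 6 hours they complete 6·61/930 = 61/155 of the job.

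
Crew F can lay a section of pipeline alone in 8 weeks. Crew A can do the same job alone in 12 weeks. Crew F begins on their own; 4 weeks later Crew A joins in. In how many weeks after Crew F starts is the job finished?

In the first 4 weeks Crew F alone does 4/8 = 1/2 of the job, leaving 1/2.
Once everyone is working, combined rate: 1/8 + 1/12 = (3 + 2)/24 = 5/24 per week.
Remaining 1/2 at 5/24 per week takes 12/5 weeks.
Total from the start = 4 + 12/5 = 32/5 weeks.

32/5 weeks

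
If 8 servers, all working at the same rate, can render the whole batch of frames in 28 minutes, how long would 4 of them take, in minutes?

Total work is 8·28 = 224 server-minutes.
With 4 servers: 224/4 = 56 minutes.

56 minutes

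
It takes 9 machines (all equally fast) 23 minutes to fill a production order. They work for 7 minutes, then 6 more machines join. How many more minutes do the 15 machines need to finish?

48/5 minutes

One machine does 1/207 of the job per minute.
After 7 minutes with 9 machines, 7/23 is done (16/23 left).
With 15 machines the rate is 15/207 = 5/69, so the rest takes 16/23 ÷ 5/69 = 48/5 minutes.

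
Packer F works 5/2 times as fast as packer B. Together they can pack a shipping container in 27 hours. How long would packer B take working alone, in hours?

Let packer B's rate be r; then packer F's rate is (5/2)r, so together (5/2 + 1)r = (7/2)r = 1/27.
Thus r = 2/189 per hour.
Packer B alone: 189/2 hours; packer F alone: 189/5 hours.

189/2 hours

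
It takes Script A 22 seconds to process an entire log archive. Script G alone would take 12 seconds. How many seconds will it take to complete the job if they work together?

Combined rate: 1/22 + 1/12 = (6 + 11)/132 = 17/132 per second.
Time = 1 ÷ (17/132) = 132/17 seconds.

132/17 seconds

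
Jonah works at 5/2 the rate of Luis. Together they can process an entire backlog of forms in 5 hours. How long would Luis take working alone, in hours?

Let Luis's rate be r; then Jonah's rate is (5/2)r, so together (5/2 + 1)r = (7/2)r = 1/5.
Thus r = 2/35 per hour.
Luis alone: 35/2 hours; Jonah alone: 7 hours.

35/2 hours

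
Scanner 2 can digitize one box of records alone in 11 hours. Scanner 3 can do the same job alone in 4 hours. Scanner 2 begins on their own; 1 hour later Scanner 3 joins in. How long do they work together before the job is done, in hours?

In the first 1 hour Scanner 2 alone does 1/11 of the job, leaving 10/11.
Once everyone is working, combined rate: 1/11 + 1/4 = (4 + 11)/44 = 15/44 per hour.
Remaining 10/11 at 15/44 per hour takes 8/3 hours.

8/3 hours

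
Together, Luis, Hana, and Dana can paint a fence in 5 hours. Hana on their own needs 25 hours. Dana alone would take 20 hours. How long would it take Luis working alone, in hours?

Combined rate is 1/5 per hour.
Known contribution: 1/25 + 1/20 = (4 + 5)/100 = 9/100 per hour.
So Luis's rate is 1/5 − 9/100 = 11/100, meaning 100/11 hours alone.

100/11 hours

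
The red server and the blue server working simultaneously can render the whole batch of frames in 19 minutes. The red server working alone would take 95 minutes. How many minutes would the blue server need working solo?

95/4 minutes

Combined rate is 1/19 per minute.
Known contribution: 1/95 per minute.
So the blue server's rate is 1/19 − 1/95 = 4/95, meaning 95/4 minutes alone.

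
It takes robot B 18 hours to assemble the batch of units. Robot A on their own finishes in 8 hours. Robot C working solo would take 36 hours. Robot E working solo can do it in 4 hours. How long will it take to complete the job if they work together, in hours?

24/11 hours

Combined rate: 1/18 + 1/8 + 1/36 + 1/4 = (4 + 9 + 2 + 18)/72 = 33/72 = 11/24 per hour.
Time = 1 ÷ (11/24) = 24/11 hours.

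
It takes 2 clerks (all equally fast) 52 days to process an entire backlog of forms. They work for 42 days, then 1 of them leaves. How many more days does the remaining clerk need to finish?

20 days

One clerk does 1/104 of the job per day.
After 42 days with 2 clerks, 21/26 is done (5/26 left).
With 1 clerk the rate is 1/104, so the rest takes 5/26 ÷ 1/104 = 20 days.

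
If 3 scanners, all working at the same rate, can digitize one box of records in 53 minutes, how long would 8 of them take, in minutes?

Total work is 3·53 = 159 scanner-minutes.
With 8 scanners: 159/8 minutes.

159/8 minutes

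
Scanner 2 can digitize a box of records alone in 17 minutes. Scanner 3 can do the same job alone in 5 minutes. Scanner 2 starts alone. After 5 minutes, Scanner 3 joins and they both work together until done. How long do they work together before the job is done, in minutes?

In the first 5 minutes Scanner 2 alone does 5/17 of the job, leaving 12/17.
Once everyone is working, combined rate: 1/17 + 1/5 = (5 + 17)/85 = 22/85 per minute.
Remaining 12/17 at 22/85 per minute takes 30/11 minutes.

30/11 minutes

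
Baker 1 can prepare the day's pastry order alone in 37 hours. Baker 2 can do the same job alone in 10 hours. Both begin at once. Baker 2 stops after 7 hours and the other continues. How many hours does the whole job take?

111/10 hours

In the first 7 hours the combined rate is 47/370, so 329/370 of the job is done, leaving 41/370.
After baker 2 leaves the rate is 1/37 per hour; the remaining 41/370 takes 41/10 hours.
Total = 7 + 41/10 = 111/10 hours.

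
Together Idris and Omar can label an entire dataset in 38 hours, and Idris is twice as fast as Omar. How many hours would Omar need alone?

Let Omar's rate be r; then Idris's rate is 2r, so together (2 + 1)r = 3r = 1/38.
Thus r = 1/114 per hour.
Omar alone: 114 hours; Idris alone: 57 hours.

114 hours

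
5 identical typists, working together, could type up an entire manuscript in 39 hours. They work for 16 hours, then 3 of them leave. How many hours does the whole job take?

One typist does 1/195 of the job per hour.
After 16 hours with 5 typists, 16/39 is done (23/39 left).
With 2 typists the rate is 2/195, so the rest takes 23/39 ÷ 2/195 = 115/2 hours.
Total = 16 + 115/2 = 147/2 hours.

147/2 hours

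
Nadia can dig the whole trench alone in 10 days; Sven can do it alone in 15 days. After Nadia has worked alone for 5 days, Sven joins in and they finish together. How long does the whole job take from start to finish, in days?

8 days

In 5 days Nadia does 5/10 = 1/2 of the job, leaving 1/2.
Nadia and Sven together work at 1/6 per day, so finishing takes 1/2 ÷ 1/6 = 3 days.
Total time = 5 + 3 = 8 days.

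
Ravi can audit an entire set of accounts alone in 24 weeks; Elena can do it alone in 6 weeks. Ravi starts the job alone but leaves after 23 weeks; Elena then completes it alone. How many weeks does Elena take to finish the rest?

In 23 weeks Ravi does 23/24 of the job, leaving 1/24.
Elena works at 1/6 per week, so finishing takes 1/24 ÷ 1/6 = 1/4 weeks.

1/4 weeks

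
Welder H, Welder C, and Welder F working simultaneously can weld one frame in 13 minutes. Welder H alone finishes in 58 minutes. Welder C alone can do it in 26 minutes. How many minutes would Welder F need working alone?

377/8 minutes

Combined rate is 1/13 per minute.
Known contribution: 1/58 + 1/26 = (13 + 29)/754 = 42/754 = 21/377 per minute.
So Welder F's rate is 1/13 − 21/377 = 8/377, meaning 377/8 minutes alone.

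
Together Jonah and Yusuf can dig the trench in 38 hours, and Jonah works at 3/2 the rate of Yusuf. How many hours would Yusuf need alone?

95 hours

Let Yusuf's rate be r; then Jonah's rate is (3/2)r, so together (3/2 + 1)r = (5/2)r = 1/38.
Thus r = 1/95 per hour.
Yusuf alone: 95 hours; Jonah alone: 190/3 hours.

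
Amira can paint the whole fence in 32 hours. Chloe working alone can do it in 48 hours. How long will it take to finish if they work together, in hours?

With two workers the combined time is the product over the sum: 32·48/(32+48) = 1536/80 = 96/5 hours.

96/5 hours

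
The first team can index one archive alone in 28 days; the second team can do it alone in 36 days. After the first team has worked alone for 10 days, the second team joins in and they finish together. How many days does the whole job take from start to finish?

In 10 days the first team does 10/28 = 5/14 of the job, leaving 9/14.
The first team and the second team together work at 4/63 per day, so finishing takes 9/14 ÷ 4/63 = 81/8 days.
Total time = 10 + 81/8 = 161/8 days.

161/8 days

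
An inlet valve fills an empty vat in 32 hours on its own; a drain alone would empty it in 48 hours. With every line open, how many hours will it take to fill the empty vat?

96 hours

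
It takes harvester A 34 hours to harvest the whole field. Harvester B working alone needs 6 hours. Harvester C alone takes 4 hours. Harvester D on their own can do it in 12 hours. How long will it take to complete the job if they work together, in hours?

17/9 hours

Combined rate: 1/34 + 1/6 + 1/4 + 1/12 = (6 + 34 + 51 + 17)/204 = 108/204 = 9/17 per hour.
Time = 1 ÷ (9/17) = 17/9 hours.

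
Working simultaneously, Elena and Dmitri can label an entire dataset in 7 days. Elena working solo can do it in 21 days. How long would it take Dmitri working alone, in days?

Combined rate is 1/7 per day.
Known contribution: 1/21 per day.
So Dmitri's rate is 1/7 − 1/21 = 2/21, meaning 21/2 days alone.

21/2 days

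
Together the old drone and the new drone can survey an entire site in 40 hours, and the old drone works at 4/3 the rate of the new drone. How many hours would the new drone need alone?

Let the new drone's rate be r; then the old drone's rate is (4/3)r, so together (4/3 + 1)r = (7/3)r = 1/40.
Thus r = 3/280 per hour.
The new drone alone: 280/3 hours; the old drone alone: 70 hours.

280/3 hours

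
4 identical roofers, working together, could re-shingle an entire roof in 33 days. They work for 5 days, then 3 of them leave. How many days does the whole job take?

One roofer does 1/132 of the job per day.
After 5 days with 4 roofers, 5/33 is done (28/33 left).
With 1 roofer the rate is 1/132, so the rest takes 28/33 ÷ 1/132 = 112 days.
Total = 5 + 112 = 117 days.

117 days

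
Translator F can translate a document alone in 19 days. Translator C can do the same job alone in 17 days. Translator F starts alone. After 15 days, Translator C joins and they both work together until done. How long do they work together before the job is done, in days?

In the first 15 days Translator F alone does 15/19 of the job, leaving 4/19.
Once everyone is working, combined rate: 1/19 + 1/17 = (17 + 19)/323 = 36/323 per day.
Remaining 4/19 at 36/323 per day takes 17/9 days.

17/9 days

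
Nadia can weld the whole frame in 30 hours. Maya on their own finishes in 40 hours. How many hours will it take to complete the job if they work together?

120/7 hours

Combined rate: 1/30 + 1/40 = (4 + 3)/120 = 7/120 per hour.
Time = 1 ÷ (7/120) = 120/7 hours.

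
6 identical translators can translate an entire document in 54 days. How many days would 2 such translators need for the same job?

Total work is 6·54 = 324 translator-days.
With 2 translators: 324/2 = 162 days.

162 days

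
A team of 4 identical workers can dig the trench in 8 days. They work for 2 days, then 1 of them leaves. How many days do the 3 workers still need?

One worker does 1/32 of the job per day.
After 2 days with 4 workers, 1/4 is done (3/4 left).
With 3 workers the rate is 3/32, so the rest takes 3/4 ÷ 3/32 = 8 days.

8 days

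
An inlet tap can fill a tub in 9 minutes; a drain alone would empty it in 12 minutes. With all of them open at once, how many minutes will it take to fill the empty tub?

36 minutes

Net rate = 1/9 − 1/12 = (4 − 3)/36 = 1/36 per minute.
Filling time = 1 ÷ (1/36) = 36 minutes.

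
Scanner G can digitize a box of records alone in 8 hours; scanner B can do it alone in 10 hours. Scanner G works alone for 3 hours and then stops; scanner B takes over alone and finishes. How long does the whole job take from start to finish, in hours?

In 3 hours scanner G does 3/8 of the job, leaving 5/8.
Scanner B works at 1/10 per hour, so finishing takes 5/8 ÷ 1/10 = 25/4 hours.
Total time = 3 + 25/4 = 37/4 hours.

37/4 hours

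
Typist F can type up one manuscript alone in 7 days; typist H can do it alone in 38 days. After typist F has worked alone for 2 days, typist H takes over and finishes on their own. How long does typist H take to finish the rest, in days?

In 2 days typist F does 2/7 of the job, leaving 5/7.
Typist H works at 1/38 per day, so finishing takes 5/7 ÷ 1/38 = 190/7 days.

190/7 days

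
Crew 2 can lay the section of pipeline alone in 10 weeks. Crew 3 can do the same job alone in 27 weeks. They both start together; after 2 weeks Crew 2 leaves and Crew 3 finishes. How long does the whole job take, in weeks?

In the first 2 weeks the combined rate is 37/270, so 37/135 of the job is done, leaving 98/135.
After Crew 2 leaves the rate is 1/27 per week; the remaining 98/135 takes 98/5 weeks.
Total = 2 + 98/5 = 108/5 weeks.

108/5 weeks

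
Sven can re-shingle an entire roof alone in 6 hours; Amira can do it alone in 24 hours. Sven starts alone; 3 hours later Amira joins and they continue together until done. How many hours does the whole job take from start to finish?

In 3 hours Sven does 3/6 = 1/2 of the job, leaving 1/2.
Sven and Amira together work at 5/24 per hour, so finishing takes 1/2 ÷ 5/24 = 12/5 hours.
Total time = 3 + 12/5 = 27/5 hours.

27/5 hours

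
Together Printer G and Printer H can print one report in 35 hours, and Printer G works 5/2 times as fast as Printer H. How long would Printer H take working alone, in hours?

Let Printer H's rate be r; then Printer G's rate is (5/2)r, so together (5/2 + 1)r = (7/2)r = 1/35.
Thus r = 2/245 per hour.
Printer H alone: 245/2 hours; Printer G alone: 49 hours.

245/2 hours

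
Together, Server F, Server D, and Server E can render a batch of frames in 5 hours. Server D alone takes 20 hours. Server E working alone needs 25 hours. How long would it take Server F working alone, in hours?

Combined rate is 1/5 per hour.
Known contribution: 1/20 + 1/25 = (5 + 4)/100 = 9/100 per hour.
So Server F's rate is 1/5 − 9/100 = 11/100, meaning 100/11 hours alone.

100/11 hours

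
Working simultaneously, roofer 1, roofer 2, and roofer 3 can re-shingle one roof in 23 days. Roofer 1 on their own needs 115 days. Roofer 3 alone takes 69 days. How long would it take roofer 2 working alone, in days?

Combined rate is 1/23 per day.
Known contribution: 1/115 + 1/69 = (3 + 5)/345 = 8/345 per day.
So roofer 2's rate is 1/23 − 8/345 = 7/345, meaning 345/7 days alone.

345/7 days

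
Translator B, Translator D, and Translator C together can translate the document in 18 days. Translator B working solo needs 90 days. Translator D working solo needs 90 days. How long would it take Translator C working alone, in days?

Combined rate is 1/18 per day.
Known contribution: 1/90 + 1/90 = (1 + 1)/90 = 2/90 = 1/45 per day.
So Translator C's rate is 1/18 − 1/45 = 1/30, meaning 30 days alone.

30 days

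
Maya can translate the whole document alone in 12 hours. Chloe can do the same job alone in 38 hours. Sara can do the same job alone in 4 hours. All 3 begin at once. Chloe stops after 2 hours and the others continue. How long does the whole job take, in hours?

54/19 hours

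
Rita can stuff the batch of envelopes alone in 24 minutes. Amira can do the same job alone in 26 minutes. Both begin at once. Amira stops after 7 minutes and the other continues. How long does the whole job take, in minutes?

228/13 minutes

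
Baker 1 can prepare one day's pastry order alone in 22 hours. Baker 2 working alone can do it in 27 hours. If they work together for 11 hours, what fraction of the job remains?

Combined rate: 1/22 + 1/27 = (27 + 22)/594 = 49/594 per hour.
In 11 hours they complete 11·49/594 = 49/54 of the job.
So 5/54 remains.

5/54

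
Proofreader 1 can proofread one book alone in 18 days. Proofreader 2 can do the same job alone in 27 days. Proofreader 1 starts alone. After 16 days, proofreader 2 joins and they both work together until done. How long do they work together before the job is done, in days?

6/5 days

In the first 16 days proofreader 1 alone does 16/18 = 8/9 of the job, leaving 1/9.
Once everyone is working, combined rate: 1/18 + 1/27 = (3 + 2)/54 = 5/54 per day.
Remaining 1/9 at 5/54 per day takes 6/5 days.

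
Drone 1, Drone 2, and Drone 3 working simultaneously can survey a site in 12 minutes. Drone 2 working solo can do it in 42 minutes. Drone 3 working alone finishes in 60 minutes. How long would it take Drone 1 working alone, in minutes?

70/3 minutes

Combined rate is 1/12 per minute.
Known contribution: 1/42 + 1/60 = (10 + 7)/420 = 17/420 per minute.
So Drone 1's rate is 1/12 − 17/420 = 3/70, meaning 70/3 minutes alone.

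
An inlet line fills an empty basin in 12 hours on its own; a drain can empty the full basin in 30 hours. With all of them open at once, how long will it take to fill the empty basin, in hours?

20 hours

Net rate = 1/12 − 1/30 = (5 − 2)/60 = 3/60 = 1/20 per hour.
Filling time = 1 ÷ (1/20) = 20 hours.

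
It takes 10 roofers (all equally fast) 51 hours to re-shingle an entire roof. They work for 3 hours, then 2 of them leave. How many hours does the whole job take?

63 hours

One roofer does 1/510 of the job per hour.
After 3 hours with 10 roofers, 1/17 is done (16/17 left).
With 8 roofers the rate is 8/510 = 4/255, so the rest takes 16/17 ÷ 4/255 = 60 hours.
Total = 3 + 60 = 63 hours.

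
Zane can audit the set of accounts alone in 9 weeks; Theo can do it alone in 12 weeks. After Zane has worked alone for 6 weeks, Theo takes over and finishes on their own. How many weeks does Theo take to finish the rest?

4 weeks

In 6 weeks Zane does 6/9 = 2/3 of the job, leaving 1/3.
Theo works at 1/12 per week, so finishing takes 1/3 ÷ 1/12 = 4 weeks.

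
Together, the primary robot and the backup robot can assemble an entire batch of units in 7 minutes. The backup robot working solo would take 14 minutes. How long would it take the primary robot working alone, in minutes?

14 minutes

Combined rate is 1/7 per minute.
Known contribution: 1/14 per minute.
So the primary robot's rate is 1/7 − 1/14 = 1/14, meaning 14 minutes alone.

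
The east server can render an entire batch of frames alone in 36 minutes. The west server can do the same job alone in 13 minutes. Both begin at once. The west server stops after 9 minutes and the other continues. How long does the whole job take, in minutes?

144/13 minutes

In the first 9 minutes the combined rate is 49/468, so 49/52 of the job is done, leaving 3/52.
After the west server leaves the rate is 1/36 per minute; the remaining 3/52 takes 27/13 minutes.
Total = 9 + 27/13 = 144/13 minutes.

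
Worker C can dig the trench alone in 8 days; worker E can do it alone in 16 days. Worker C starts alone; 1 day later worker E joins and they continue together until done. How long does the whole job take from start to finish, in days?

17/3 days

In 1 day worker C does 1/8 of the job, leaving 7/8.
Worker C and worker E together work at 3/16 per day, so finishing takes 7/8 ÷ 3/16 = 14/3 days.
Total time = 1 + 14/3 = 17/3 days.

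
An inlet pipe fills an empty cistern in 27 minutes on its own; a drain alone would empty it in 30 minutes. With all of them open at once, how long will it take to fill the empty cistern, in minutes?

270 minutes

Net rate = 1/27 − 1/30 = (10 − 9)/270 = 1/270 per minute.
Filling time = 1 ÷ (1/270) = 270 minutes.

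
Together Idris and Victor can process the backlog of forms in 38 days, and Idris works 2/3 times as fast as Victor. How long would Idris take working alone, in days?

Let Victor's rate be r; then Idris's rate is (2/3)r, so together (2/3 + 1)r = (5/3)r = 1/38.
Thus r = 3/190 per day.
Victor alone: 190/3 days; Idris alone: 95 days.

95 days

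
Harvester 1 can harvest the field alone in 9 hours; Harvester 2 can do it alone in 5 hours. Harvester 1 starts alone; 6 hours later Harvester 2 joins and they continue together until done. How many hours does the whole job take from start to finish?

In 6 hours Harvester 1 does 6/9 = 2/3 of the job, leaving 1/3.
Harvester 1 and Harvester 2 together work at 14/45 per hour, so finishing takes 1/3 ÷ 14/45 = 15/14 hours.
Total time = 6 + 15/14 = 99/14 hours.

99/14 hours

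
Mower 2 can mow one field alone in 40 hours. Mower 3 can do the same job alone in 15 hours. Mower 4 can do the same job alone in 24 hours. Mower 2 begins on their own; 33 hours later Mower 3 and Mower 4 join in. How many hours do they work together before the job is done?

In the first 33 hours Mower 2 alone does 33/40 of the job, leaving 7/40.
Once everyone is working, combined rate: 1/40 + 1/15 + 1/24 = (3 + 8 + 5)/120 = 16/120 = 2/15 per hour.
Remaining 7/40 at 2/15 per hour takes 21/16 hours.

21/16 hours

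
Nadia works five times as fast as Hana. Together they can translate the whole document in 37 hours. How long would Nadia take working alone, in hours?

Let Hana's rate be r; then Nadia's rate is 5r, so together (5 + 1)r = 6r = 1/37.
Thus r = 1/222 per hour.
Hana alone: 222 hours; Nadia alone: 222/5 hours.

222/5 hours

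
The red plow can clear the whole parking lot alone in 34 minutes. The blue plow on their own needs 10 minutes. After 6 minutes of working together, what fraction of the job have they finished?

66/85

Combined rate: 1/34 + 1/10 = (5 + 17)/170 = 22/170 = 11/85 per minute.
In 6 minutes they complete 6·11/85 = 66/85 of the job.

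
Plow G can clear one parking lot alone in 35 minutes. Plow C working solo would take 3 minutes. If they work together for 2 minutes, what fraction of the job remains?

29/105

Combined rate: 1/35 + 1/3 = (3 + 35)/105 = 38/105 per minute.
In 2 minutes they complete 2·38/105 = 76/105 of the job.
So 29/105 remains.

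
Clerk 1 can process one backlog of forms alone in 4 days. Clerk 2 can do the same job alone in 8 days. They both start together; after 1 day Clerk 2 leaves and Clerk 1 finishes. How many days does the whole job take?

7/2 days

In the first 1 day the combined rate is 3/8, so 3/8 of the job is done, leaving 5/8.
After Clerk 2 leaves the rate is 1/4 per day; the remaining 5/8 takes 5/2 days.
Total = 1 + 5/2 = 7/2 days.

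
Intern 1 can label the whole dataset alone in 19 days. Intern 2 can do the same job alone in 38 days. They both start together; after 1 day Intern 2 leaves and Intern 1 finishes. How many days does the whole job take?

37/2 days

In the first 1 day the combined rate is 3/38, so 3/38 of the job is done, leaving 35/38.
After Intern 2 leaves the rate is 1/19 per day; the remaining 35/38 takes 35/2 days.
Total = 1 + 35/2 = 37/2 days.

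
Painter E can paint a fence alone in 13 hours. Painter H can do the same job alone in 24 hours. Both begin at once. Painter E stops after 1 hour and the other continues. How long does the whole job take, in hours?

In the first 1 hour the combined rate is 37/312, so 37/312 of the job is done, leaving 275/312.
After painter E leaves the rate is 1/24 per hour; the remaining 275/312 takes 275/13 hours.
Total = 1 + 275/13 = 288/13 hours.

288/13 hours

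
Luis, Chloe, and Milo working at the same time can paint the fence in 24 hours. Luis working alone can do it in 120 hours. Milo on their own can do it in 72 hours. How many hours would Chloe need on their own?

360/7 hours

Combined rate is 1/24 per hour.
Known contribution: 1/120 + 1/72 = (3 + 5)/360 = 8/360 = 1/45 per hour.
So Chloe's rate is 1/24 − 1/45 = 7/360, meaning 360/7 hours alone.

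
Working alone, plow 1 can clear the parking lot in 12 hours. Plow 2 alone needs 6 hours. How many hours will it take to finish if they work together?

4 hours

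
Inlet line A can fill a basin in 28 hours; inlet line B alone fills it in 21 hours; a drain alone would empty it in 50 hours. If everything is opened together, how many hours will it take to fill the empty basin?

300/19 hours

Net rate = 1/28 + 1/21 − 1/50 = (75 + 100 − 42)/2100 = 133/2100 = 19/300 per hour.
Filling time = 1 ÷ (19/300) = 300/19 hours.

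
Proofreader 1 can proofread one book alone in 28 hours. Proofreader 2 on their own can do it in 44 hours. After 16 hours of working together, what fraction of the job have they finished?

72/77

Combined rate: 1/28 + 1/44 = (11 + 7)/308 = 18/308 = 9/154 per hour.
In 16 hours they complete 16·9/154 = 72/77 of the job.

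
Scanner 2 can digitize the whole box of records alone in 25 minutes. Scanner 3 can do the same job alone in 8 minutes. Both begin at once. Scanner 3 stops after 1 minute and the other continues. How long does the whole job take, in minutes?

175/8 minutes

In the first 1 minute the combined rate is 33/200, so 33/200 of the job is done, leaving 167/200.
After Scanner 3 leaves the rate is 1/25 per minute; the remaining 167/200 takes 167/8 minutes.
Total = 1 + 167/8 = 175/8 minutes.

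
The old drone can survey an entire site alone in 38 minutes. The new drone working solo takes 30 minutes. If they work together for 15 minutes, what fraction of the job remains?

2/19

Combined rate: 1/38 + 1/30 = (15 + 19)/570 = 34/570 = 17/285 per minute.
In 15 minutes they complete 15·17/285 = 17/19 of the job.
So 2/19 remains.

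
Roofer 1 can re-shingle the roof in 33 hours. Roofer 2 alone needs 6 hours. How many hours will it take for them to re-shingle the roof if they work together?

66/13 hours

With two workers the combined time is the product over the sum: 33·6/(33+6) = 198/39 = 66/13 hours.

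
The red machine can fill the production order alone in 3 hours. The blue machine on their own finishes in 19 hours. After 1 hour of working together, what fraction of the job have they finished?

Combined rate: 1/3 + 1/19 = (19 + 3)/57 = 22/57 per hour.
In 1 hour they complete 1·22/57 = 22/57 of the job.

22/57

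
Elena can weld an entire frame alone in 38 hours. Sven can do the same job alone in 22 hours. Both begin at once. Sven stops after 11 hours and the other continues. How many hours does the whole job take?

19 hours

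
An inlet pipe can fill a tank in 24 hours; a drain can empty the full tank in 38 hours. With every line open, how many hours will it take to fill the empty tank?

Net rate = 1/24 − 1/38 = (19 − 12)/456 = 7/456 per hour.
Filling time = 1 ÷ (7/456) = 456/7 hours.

456/7 hours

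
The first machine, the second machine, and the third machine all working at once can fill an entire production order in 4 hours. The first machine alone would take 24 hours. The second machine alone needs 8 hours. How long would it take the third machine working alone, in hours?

12 hours

Combined rate is 1/4 per hour.
Known contribution: 1/24 + 1/8 = (1 + 3)/24 = 4/24 = 1/6 per hour.
So the third machine's rate is 1/4 − 1/6 = 1/12, meaning 12 hours alone.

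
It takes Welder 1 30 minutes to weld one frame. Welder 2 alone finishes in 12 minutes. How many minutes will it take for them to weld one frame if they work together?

60/7 minutes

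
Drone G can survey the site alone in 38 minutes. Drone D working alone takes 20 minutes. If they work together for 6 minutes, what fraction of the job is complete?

87/190

Combined rate: 1/38 + 1/20 = (10 + 19)/380 = 29/380 per minute.
In 6 minutes they complete 6·29/380 = 87/190 of the job.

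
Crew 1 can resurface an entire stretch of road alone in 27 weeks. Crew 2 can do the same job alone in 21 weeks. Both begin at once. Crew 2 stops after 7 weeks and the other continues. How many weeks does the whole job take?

18 weeks

In the first 7 weeks the combined rate is 16/189, so 16/27 of the job is done, leaving 11/27.
After Crew 2 leaves the rate is 1/27 per week; the remaining 11/27 takes 11 weeks.
Total = 7 + 11 = 18 weeks.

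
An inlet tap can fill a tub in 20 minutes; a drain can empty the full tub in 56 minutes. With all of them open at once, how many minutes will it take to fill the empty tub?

280/9 minutes

Net rate = 1/20 − 1/56 = (14 − 5)/280 = 9/280 per minute.
Filling time = 1 ÷ (9/280) = 280/9 minutes.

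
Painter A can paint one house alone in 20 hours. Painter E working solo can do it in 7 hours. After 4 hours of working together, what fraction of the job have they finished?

Combined rate: 1/20 + 1/7 = (7 + 20)/140 = 27/140 per hour.
In 4 hours they complete 4·27/140 = 27/35 of the job.

27/35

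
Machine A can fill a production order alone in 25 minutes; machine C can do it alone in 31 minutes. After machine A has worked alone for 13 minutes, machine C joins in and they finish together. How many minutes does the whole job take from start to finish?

275/14 minutes

In 13 minutes machine A does 13/25 of the job, leaving 12/25.
Machine A and machine C together work at 56/775 per minute, so finishing takes 12/25 ÷ 56/775 = 93/14 minutes.
Total time = 13 + 93/14 = 275/14 minutes.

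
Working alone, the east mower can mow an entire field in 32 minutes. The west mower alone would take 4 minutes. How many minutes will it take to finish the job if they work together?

32/9 minutes

Combined rate: 1/32 + 1/4 = (1 + 8)/32 = 9/32 per minute.
Time = 1 ÷ (9/32) = 32/9 minutes.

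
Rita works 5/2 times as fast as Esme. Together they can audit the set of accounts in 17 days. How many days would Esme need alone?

119/2 days

Let Esme's rate be r; then Rita's rate is (5/2)r, so together (5/2 + 1)r = (7/2)r = 1/17.
Thus r = 2/119 per day.
Esme alone: 119/2 days; Rita alone: 119/5 days.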